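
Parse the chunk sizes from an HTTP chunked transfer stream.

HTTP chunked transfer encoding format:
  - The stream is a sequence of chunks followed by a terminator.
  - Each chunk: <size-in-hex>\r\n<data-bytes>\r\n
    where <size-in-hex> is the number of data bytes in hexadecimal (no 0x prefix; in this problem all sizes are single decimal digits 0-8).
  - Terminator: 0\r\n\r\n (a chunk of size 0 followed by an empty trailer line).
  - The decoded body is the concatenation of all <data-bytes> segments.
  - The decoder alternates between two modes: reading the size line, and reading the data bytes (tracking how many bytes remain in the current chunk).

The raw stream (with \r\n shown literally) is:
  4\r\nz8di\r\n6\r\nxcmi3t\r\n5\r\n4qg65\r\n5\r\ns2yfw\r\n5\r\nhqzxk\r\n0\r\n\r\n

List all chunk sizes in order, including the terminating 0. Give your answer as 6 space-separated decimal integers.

Answer: 4 6 5 5 5 0

Derivation:
Chunk 1: stream[0..1]='4' size=0x4=4, data at stream[3..7]='z8di' -> body[0..4], body so far='z8di'
Chunk 2: stream[9..10]='6' size=0x6=6, data at stream[12..18]='xcmi3t' -> body[4..10], body so far='z8dixcmi3t'
Chunk 3: stream[20..21]='5' size=0x5=5, data at stream[23..28]='4qg65' -> body[10..15], body so far='z8dixcmi3t4qg65'
Chunk 4: stream[30..31]='5' size=0x5=5, data at stream[33..38]='s2yfw' -> body[15..20], body so far='z8dixcmi3t4qg65s2yfw'
Chunk 5: stream[40..41]='5' size=0x5=5, data at stream[43..48]='hqzxk' -> body[20..25], body so far='z8dixcmi3t4qg65s2yfwhqzxk'
Chunk 6: stream[50..51]='0' size=0 (terminator). Final body='z8dixcmi3t4qg65s2yfwhqzxk' (25 bytes)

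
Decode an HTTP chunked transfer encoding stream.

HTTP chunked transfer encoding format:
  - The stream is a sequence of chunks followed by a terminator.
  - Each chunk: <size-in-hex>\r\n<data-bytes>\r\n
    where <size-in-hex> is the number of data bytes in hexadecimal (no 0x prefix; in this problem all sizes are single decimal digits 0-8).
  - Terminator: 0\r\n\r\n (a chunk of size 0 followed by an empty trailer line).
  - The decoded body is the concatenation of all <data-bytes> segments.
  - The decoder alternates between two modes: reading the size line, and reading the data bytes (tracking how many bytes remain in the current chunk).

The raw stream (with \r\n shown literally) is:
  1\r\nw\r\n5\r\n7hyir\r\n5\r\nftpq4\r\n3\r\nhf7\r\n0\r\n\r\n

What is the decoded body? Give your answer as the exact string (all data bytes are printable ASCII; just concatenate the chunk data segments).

Chunk 1: stream[0..1]='1' size=0x1=1, data at stream[3..4]='w' -> body[0..1], body so far='w'
Chunk 2: stream[6..7]='5' size=0x5=5, data at stream[9..14]='7hyir' -> body[1..6], body so far='w7hyir'
Chunk 3: stream[16..17]='5' size=0x5=5, data at stream[19..24]='ftpq4' -> body[6..11], body so far='w7hyirftpq4'
Chunk 4: stream[26..27]='3' size=0x3=3, data at stream[29..32]='hf7' -> body[11..14], body so far='w7hyirftpq4hf7'
Chunk 5: stream[34..35]='0' size=0 (terminator). Final body='w7hyirftpq4hf7' (14 bytes)

Answer: w7hyirftpq4hf7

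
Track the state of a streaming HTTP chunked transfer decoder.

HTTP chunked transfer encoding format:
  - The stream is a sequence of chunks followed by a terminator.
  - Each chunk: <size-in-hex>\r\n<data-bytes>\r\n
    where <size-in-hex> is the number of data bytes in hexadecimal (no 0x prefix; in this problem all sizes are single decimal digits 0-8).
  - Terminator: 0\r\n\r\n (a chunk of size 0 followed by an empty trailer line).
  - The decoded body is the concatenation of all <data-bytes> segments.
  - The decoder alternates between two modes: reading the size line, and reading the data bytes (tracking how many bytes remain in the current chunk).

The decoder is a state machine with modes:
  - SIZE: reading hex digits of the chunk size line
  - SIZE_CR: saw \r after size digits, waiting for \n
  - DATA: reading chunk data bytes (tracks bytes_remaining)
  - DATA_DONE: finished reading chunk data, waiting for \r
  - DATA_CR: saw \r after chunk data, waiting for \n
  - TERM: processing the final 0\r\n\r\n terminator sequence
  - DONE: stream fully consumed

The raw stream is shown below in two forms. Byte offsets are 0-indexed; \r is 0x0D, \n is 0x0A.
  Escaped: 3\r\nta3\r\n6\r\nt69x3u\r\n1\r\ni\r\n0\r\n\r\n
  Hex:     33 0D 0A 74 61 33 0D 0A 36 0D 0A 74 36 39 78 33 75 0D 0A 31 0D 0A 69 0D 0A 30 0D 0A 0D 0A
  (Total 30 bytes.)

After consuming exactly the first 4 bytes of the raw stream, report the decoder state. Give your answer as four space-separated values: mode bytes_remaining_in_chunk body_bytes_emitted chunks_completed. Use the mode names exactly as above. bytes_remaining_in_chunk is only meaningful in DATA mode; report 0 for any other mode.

Byte 0 = '3': mode=SIZE remaining=0 emitted=0 chunks_done=0
Byte 1 = 0x0D: mode=SIZE_CR remaining=0 emitted=0 chunks_done=0
Byte 2 = 0x0A: mode=DATA remaining=3 emitted=0 chunks_done=0
Byte 3 = 't': mode=DATA remaining=2 emitted=1 chunks_done=0

Answer: DATA 2 1 0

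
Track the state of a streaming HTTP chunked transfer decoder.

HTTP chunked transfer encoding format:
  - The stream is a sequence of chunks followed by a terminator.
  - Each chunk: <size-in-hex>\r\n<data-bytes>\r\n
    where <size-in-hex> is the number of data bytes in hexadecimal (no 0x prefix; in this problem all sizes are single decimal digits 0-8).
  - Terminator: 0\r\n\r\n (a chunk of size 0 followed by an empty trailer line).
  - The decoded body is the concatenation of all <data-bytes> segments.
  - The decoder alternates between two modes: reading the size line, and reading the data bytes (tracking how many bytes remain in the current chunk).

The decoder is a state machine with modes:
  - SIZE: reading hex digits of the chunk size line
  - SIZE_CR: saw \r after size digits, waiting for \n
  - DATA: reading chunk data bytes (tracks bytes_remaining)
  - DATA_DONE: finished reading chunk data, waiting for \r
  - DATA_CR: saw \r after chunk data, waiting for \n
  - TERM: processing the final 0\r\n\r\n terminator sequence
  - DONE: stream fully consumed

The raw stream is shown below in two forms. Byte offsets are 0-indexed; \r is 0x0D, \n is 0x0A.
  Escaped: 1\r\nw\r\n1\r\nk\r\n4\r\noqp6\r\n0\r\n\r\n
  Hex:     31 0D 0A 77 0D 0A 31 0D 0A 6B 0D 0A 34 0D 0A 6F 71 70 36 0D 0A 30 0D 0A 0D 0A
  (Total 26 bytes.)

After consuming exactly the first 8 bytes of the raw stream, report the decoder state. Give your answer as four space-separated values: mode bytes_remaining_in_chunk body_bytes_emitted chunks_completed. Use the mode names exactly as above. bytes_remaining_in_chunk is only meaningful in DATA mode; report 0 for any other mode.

Answer: SIZE_CR 0 1 1

Derivation:
Byte 0 = '1': mode=SIZE remaining=0 emitted=0 chunks_done=0
Byte 1 = 0x0D: mode=SIZE_CR remaining=0 emitted=0 chunks_done=0
Byte 2 = 0x0A: mode=DATA remaining=1 emitted=0 chunks_done=0
Byte 3 = 'w': mode=DATA_DONE remaining=0 emitted=1 chunks_done=0
Byte 4 = 0x0D: mode=DATA_CR remaining=0 emitted=1 chunks_done=0
Byte 5 = 0x0A: mode=SIZE remaining=0 emitted=1 chunks_done=1
Byte 6 = '1': mode=SIZE remaining=0 emitted=1 chunks_done=1
Byte 7 = 0x0D: mode=SIZE_CR remaining=0 emitted=1 chunks_done=1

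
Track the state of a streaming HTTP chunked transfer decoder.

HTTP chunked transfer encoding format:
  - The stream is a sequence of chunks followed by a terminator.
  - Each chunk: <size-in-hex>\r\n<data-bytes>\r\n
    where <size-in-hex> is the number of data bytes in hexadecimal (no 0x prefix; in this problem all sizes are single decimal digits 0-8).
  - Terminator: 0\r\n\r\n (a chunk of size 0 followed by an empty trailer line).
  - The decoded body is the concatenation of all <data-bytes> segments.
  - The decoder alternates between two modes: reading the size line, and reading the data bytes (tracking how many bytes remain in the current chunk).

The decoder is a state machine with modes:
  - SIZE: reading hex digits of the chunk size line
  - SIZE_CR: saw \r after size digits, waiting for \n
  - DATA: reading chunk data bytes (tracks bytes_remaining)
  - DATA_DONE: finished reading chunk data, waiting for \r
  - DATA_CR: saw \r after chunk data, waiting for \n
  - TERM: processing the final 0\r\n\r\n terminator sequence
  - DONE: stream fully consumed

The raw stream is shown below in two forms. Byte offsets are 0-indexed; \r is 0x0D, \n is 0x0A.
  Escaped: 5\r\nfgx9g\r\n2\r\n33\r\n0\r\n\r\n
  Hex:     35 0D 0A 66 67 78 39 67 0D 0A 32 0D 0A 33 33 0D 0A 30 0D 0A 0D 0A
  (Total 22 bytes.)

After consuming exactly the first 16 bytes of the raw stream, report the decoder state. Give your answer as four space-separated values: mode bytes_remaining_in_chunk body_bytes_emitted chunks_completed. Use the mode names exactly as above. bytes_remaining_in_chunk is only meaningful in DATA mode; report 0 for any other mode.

Byte 0 = '5': mode=SIZE remaining=0 emitted=0 chunks_done=0
Byte 1 = 0x0D: mode=SIZE_CR remaining=0 emitted=0 chunks_done=0
Byte 2 = 0x0A: mode=DATA remaining=5 emitted=0 chunks_done=0
Byte 3 = 'f': mode=DATA remaining=4 emitted=1 chunks_done=0
Byte 4 = 'g': mode=DATA remaining=3 emitted=2 chunks_done=0
Byte 5 = 'x': mode=DATA remaining=2 emitted=3 chunks_done=0
Byte 6 = '9': mode=DATA remaining=1 emitted=4 chunks_done=0
Byte 7 = 'g': mode=DATA_DONE remaining=0 emitted=5 chunks_done=0
Byte 8 = 0x0D: mode=DATA_CR remaining=0 emitted=5 chunks_done=0
Byte 9 = 0x0A: mode=SIZE remaining=0 emitted=5 chunks_done=1
Byte 10 = '2': mode=SIZE remaining=0 emitted=5 chunks_done=1
Byte 11 = 0x0D: mode=SIZE_CR remaining=0 emitted=5 chunks_done=1
Byte 12 = 0x0A: mode=DATA remaining=2 emitted=5 chunks_done=1
Byte 13 = '3': mode=DATA remaining=1 emitted=6 chunks_done=1
Byte 14 = '3': mode=DATA_DONE remaining=0 emitted=7 chunks_done=1
Byte 15 = 0x0D: mode=DATA_CR remaining=0 emitted=7 chunks_done=1

Answer: DATA_CR 0 7 1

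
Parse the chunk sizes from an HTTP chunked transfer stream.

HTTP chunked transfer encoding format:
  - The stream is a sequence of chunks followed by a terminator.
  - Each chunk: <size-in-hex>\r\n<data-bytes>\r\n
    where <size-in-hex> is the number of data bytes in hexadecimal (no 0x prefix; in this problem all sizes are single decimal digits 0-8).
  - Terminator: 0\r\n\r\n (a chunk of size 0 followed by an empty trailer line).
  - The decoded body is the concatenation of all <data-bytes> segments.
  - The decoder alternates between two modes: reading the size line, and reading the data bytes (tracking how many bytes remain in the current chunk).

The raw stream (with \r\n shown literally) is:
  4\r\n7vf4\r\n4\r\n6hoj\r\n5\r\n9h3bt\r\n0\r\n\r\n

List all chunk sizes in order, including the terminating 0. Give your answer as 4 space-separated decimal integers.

Chunk 1: stream[0..1]='4' size=0x4=4, data at stream[3..7]='7vf4' -> body[0..4], body so far='7vf4'
Chunk 2: stream[9..10]='4' size=0x4=4, data at stream[12..16]='6hoj' -> body[4..8], body so far='7vf46hoj'
Chunk 3: stream[18..19]='5' size=0x5=5, data at stream[21..26]='9h3bt' -> body[8..13], body so far='7vf46hoj9h3bt'
Chunk 4: stream[28..29]='0' size=0 (terminator). Final body='7vf46hoj9h3bt' (13 bytes)

Answer: 4 4 5 0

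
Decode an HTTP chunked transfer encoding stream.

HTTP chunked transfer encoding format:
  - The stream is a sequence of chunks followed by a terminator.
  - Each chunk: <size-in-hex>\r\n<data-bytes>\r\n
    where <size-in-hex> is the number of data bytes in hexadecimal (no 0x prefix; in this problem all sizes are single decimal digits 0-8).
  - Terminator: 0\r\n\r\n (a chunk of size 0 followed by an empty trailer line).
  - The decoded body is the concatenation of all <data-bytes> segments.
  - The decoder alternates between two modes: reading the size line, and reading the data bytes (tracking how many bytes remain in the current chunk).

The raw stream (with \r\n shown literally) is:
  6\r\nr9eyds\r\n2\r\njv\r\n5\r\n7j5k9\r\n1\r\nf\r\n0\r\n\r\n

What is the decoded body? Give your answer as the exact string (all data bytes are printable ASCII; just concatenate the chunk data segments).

Answer: r9eydsjv7j5k9f

Derivation:
Chunk 1: stream[0..1]='6' size=0x6=6, data at stream[3..9]='r9eyds' -> body[0..6], body so far='r9eyds'
Chunk 2: stream[11..12]='2' size=0x2=2, data at stream[14..16]='jv' -> body[6..8], body so far='r9eydsjv'
Chunk 3: stream[18..19]='5' size=0x5=5, data at stream[21..26]='7j5k9' -> body[8..13], body so far='r9eydsjv7j5k9'
Chunk 4: stream[28..29]='1' size=0x1=1, data at stream[31..32]='f' -> body[13..14], body so far='r9eydsjv7j5k9f'
Chunk 5: stream[34..35]='0' size=0 (terminator). Final body='r9eydsjv7j5k9f' (14 bytes)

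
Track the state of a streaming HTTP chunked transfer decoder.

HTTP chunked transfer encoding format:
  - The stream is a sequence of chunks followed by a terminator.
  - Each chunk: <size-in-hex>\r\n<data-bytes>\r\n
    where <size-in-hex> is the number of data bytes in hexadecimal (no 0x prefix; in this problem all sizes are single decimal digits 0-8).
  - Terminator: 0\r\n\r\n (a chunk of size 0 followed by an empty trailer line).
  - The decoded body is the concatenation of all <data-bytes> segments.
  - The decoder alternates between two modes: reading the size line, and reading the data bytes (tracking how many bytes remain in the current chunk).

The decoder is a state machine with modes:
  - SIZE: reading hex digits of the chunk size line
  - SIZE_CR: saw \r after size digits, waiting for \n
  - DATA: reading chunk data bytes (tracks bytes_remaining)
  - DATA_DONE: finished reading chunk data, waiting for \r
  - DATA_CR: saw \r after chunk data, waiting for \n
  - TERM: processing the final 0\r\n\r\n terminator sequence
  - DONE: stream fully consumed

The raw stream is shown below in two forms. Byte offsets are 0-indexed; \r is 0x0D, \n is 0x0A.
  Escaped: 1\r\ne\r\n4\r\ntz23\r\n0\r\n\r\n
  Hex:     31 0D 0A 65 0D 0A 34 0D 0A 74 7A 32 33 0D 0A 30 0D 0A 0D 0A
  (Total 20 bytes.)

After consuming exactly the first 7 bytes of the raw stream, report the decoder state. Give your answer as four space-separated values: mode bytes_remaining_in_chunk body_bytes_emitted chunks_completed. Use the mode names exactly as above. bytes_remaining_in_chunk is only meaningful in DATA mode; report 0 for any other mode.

Byte 0 = '1': mode=SIZE remaining=0 emitted=0 chunks_done=0
Byte 1 = 0x0D: mode=SIZE_CR remaining=0 emitted=0 chunks_done=0
Byte 2 = 0x0A: mode=DATA remaining=1 emitted=0 chunks_done=0
Byte 3 = 'e': mode=DATA_DONE remaining=0 emitted=1 chunks_done=0
Byte 4 = 0x0D: mode=DATA_CR remaining=0 emitted=1 chunks_done=0
Byte 5 = 0x0A: mode=SIZE remaining=0 emitted=1 chunks_done=1
Byte 6 = '4': mode=SIZE remaining=0 emitted=1 chunks_done=1

Answer: SIZE 0 1 1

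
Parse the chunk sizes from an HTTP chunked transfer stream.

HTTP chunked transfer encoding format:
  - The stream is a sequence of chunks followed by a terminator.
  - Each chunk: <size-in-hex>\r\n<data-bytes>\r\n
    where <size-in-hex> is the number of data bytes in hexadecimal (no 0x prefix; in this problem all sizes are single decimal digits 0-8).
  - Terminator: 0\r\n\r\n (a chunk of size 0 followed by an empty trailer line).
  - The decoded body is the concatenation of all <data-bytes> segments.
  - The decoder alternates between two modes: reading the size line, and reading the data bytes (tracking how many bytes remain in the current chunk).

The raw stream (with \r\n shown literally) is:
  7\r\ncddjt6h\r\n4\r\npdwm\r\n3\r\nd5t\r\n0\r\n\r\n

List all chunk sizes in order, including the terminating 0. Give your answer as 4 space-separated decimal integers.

Chunk 1: stream[0..1]='7' size=0x7=7, data at stream[3..10]='cddjt6h' -> body[0..7], body so far='cddjt6h'
Chunk 2: stream[12..13]='4' size=0x4=4, data at stream[15..19]='pdwm' -> body[7..11], body so far='cddjt6hpdwm'
Chunk 3: stream[21..22]='3' size=0x3=3, data at stream[24..27]='d5t' -> body[11..14], body so far='cddjt6hpdwmd5t'
Chunk 4: stream[29..30]='0' size=0 (terminator). Final body='cddjt6hpdwmd5t' (14 bytes)

Answer: 7 4 3 0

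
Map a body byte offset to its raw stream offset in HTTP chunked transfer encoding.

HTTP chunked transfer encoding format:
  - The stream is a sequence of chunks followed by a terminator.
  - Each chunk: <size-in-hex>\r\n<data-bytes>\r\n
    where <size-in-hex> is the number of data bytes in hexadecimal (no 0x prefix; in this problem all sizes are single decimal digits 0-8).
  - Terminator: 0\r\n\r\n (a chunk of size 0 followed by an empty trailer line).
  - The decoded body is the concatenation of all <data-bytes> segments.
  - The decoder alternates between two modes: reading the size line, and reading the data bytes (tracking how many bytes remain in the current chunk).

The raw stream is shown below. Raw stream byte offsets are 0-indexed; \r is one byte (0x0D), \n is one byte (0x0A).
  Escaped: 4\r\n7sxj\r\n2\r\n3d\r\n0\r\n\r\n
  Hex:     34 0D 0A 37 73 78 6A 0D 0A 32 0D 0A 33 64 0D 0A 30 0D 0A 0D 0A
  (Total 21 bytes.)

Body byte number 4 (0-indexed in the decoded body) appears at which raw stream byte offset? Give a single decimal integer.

Chunk 1: stream[0..1]='4' size=0x4=4, data at stream[3..7]='7sxj' -> body[0..4], body so far='7sxj'
Chunk 2: stream[9..10]='2' size=0x2=2, data at stream[12..14]='3d' -> body[4..6], body so far='7sxj3d'
Chunk 3: stream[16..17]='0' size=0 (terminator). Final body='7sxj3d' (6 bytes)
Body byte 4 at stream offset 12

Answer: 12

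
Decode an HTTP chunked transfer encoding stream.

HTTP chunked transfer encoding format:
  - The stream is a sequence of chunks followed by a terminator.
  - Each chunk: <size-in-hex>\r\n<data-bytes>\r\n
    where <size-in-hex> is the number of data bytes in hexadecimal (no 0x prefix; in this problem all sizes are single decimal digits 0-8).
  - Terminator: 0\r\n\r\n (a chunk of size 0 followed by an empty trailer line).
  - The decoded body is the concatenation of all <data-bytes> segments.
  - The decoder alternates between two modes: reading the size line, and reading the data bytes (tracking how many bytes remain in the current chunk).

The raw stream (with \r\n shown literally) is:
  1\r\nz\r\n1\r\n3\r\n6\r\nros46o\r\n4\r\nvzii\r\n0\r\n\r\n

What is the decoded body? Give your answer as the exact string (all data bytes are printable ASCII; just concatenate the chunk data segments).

Answer: z3ros46ovzii

Derivation:
Chunk 1: stream[0..1]='1' size=0x1=1, data at stream[3..4]='z' -> body[0..1], body so far='z'
Chunk 2: stream[6..7]='1' size=0x1=1, data at stream[9..10]='3' -> body[1..2], body so far='z3'
Chunk 3: stream[12..13]='6' size=0x6=6, data at stream[15..21]='ros46o' -> body[2..8], body so far='z3ros46o'
Chunk 4: stream[23..24]='4' size=0x4=4, data at stream[26..30]='vzii' -> body[8..12], body so far='z3ros46ovzii'
Chunk 5: stream[32..33]='0' size=0 (terminator). Final body='z3ros46ovzii' (12 bytes)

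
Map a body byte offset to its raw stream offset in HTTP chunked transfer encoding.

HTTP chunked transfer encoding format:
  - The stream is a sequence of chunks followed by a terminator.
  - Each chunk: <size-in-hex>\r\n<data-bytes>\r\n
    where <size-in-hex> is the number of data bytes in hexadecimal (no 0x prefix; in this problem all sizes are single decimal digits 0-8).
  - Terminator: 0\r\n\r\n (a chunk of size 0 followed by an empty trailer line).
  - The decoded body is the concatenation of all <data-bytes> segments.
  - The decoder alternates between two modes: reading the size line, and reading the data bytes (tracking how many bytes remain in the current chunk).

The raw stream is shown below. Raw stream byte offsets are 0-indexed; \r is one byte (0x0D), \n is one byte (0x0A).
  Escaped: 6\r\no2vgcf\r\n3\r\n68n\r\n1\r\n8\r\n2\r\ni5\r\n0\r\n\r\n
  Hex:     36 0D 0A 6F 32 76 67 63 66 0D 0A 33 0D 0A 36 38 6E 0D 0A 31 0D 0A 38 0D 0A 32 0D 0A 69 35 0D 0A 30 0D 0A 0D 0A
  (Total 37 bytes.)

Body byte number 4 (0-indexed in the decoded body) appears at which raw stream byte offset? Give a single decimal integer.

Chunk 1: stream[0..1]='6' size=0x6=6, data at stream[3..9]='o2vgcf' -> body[0..6], body so far='o2vgcf'
Chunk 2: stream[11..12]='3' size=0x3=3, data at stream[14..17]='68n' -> body[6..9], body so far='o2vgcf68n'
Chunk 3: stream[19..20]='1' size=0x1=1, data at stream[22..23]='8' -> body[9..10], body so far='o2vgcf68n8'
Chunk 4: stream[25..26]='2' size=0x2=2, data at stream[28..30]='i5' -> body[10..12], body so far='o2vgcf68n8i5'
Chunk 5: stream[32..33]='0' size=0 (terminator). Final body='o2vgcf68n8i5' (12 bytes)
Body byte 4 at stream offset 7

Answer: 7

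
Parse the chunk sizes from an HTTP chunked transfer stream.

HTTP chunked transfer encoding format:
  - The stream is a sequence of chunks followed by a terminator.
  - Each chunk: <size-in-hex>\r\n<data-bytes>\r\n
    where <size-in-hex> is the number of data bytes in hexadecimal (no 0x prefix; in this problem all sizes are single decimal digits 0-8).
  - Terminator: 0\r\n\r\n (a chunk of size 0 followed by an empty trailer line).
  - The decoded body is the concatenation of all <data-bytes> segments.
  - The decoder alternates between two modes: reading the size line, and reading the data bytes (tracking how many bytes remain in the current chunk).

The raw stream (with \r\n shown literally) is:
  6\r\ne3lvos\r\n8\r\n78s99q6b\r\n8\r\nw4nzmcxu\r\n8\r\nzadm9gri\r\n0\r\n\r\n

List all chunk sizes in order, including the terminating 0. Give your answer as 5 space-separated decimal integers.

Answer: 6 8 8 8 0

Derivation:
Chunk 1: stream[0..1]='6' size=0x6=6, data at stream[3..9]='e3lvos' -> body[0..6], body so far='e3lvos'
Chunk 2: stream[11..12]='8' size=0x8=8, data at stream[14..22]='78s99q6b' -> body[6..14], body so far='e3lvos78s99q6b'
Chunk 3: stream[24..25]='8' size=0x8=8, data at stream[27..35]='w4nzmcxu' -> body[14..22], body so far='e3lvos78s99q6bw4nzmcxu'
Chunk 4: stream[37..38]='8' size=0x8=8, data at stream[40..48]='zadm9gri' -> body[22..30], body so far='e3lvos78s99q6bw4nzmcxuzadm9gri'
Chunk 5: stream[50..51]='0' size=0 (terminator). Final body='e3lvos78s99q6bw4nzmcxuzadm9gri' (30 bytes)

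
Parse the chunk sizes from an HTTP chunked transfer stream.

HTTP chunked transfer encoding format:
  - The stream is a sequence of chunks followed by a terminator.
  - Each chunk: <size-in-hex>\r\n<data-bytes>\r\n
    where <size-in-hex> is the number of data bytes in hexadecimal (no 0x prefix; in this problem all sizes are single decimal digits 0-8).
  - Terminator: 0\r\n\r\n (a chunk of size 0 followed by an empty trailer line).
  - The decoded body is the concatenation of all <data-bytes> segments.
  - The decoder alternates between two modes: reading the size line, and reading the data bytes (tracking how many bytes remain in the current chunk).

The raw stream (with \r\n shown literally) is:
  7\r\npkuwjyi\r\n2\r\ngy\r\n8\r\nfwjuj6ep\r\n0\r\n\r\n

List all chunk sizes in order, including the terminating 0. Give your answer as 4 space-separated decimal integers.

Answer: 7 2 8 0

Derivation:
Chunk 1: stream[0..1]='7' size=0x7=7, data at stream[3..10]='pkuwjyi' -> body[0..7], body so far='pkuwjyi'
Chunk 2: stream[12..13]='2' size=0x2=2, data at stream[15..17]='gy' -> body[7..9], body so far='pkuwjyigy'
Chunk 3: stream[19..20]='8' size=0x8=8, data at stream[22..30]='fwjuj6ep' -> body[9..17], body so far='pkuwjyigyfwjuj6ep'
Chunk 4: stream[32..33]='0' size=0 (terminator). Final body='pkuwjyigyfwjuj6ep' (17 bytes)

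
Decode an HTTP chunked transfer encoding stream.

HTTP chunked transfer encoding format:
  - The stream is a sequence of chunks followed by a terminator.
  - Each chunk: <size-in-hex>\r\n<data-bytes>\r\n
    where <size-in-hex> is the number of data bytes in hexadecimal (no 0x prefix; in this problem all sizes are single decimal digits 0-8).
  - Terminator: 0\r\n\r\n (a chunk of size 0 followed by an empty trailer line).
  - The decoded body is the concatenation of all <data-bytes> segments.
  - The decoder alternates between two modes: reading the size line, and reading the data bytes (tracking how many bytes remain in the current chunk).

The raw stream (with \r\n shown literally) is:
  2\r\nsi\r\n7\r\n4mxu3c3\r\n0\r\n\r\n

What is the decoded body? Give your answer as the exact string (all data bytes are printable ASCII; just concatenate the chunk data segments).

Chunk 1: stream[0..1]='2' size=0x2=2, data at stream[3..5]='si' -> body[0..2], body so far='si'
Chunk 2: stream[7..8]='7' size=0x7=7, data at stream[10..17]='4mxu3c3' -> body[2..9], body so far='si4mxu3c3'
Chunk 3: stream[19..20]='0' size=0 (terminator). Final body='si4mxu3c3' (9 bytes)

Answer: si4mxu3c3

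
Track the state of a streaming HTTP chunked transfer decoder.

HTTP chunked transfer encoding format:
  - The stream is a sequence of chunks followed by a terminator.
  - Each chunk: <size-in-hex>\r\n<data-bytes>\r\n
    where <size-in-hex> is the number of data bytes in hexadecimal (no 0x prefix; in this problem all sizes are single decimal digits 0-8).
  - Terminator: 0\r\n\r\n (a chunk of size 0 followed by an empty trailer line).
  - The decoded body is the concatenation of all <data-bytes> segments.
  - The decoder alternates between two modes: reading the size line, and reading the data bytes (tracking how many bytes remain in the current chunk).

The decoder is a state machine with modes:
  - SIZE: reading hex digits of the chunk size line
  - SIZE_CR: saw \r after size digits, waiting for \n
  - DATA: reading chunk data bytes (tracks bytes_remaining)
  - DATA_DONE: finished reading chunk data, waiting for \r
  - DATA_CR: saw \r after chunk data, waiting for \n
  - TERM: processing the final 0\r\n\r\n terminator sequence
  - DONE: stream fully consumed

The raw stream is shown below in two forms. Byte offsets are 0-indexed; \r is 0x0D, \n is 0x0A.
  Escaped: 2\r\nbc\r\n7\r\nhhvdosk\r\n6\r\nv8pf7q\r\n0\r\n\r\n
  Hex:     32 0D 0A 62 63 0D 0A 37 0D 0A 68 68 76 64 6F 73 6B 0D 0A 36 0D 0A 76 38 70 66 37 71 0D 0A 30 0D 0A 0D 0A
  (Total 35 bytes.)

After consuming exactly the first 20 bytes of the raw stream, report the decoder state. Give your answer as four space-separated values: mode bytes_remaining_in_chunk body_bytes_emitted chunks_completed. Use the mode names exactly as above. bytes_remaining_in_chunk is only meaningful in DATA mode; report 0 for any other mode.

Answer: SIZE 0 9 2

Derivation:
Byte 0 = '2': mode=SIZE remaining=0 emitted=0 chunks_done=0
Byte 1 = 0x0D: mode=SIZE_CR remaining=0 emitted=0 chunks_done=0
Byte 2 = 0x0A: mode=DATA remaining=2 emitted=0 chunks_done=0
Byte 3 = 'b': mode=DATA remaining=1 emitted=1 chunks_done=0
Byte 4 = 'c': mode=DATA_DONE remaining=0 emitted=2 chunks_done=0
Byte 5 = 0x0D: mode=DATA_CR remaining=0 emitted=2 chunks_done=0
Byte 6 = 0x0A: mode=SIZE remaining=0 emitted=2 chunks_done=1
Byte 7 = '7': mode=SIZE remaining=0 emitted=2 chunks_done=1
Byte 8 = 0x0D: mode=SIZE_CR remaining=0 emitted=2 chunks_done=1
Byte 9 = 0x0A: mode=DATA remaining=7 emitted=2 chunks_done=1
Byte 10 = 'h': mode=DATA remaining=6 emitted=3 chunks_done=1
Byte 11 = 'h': mode=DATA remaining=5 emitted=4 chunks_done=1
Byte 12 = 'v': mode=DATA remaining=4 emitted=5 chunks_done=1
Byte 13 = 'd': mode=DATA remaining=3 emitted=6 chunks_done=1
Byte 14 = 'o': mode=DATA remaining=2 emitted=7 chunks_done=1
Byte 15 = 's': mode=DATA remaining=1 emitted=8 chunks_done=1
Byte 16 = 'k': mode=DATA_DONE remaining=0 emitted=9 chunks_done=1
Byte 17 = 0x0D: mode=DATA_CR remaining=0 emitted=9 chunks_done=1
Byte 18 = 0x0A: mode=SIZE remaining=0 emitted=9 chunks_done=2
Byte 19 = '6': mode=SIZE remaining=0 emitted=9 chunks_done=2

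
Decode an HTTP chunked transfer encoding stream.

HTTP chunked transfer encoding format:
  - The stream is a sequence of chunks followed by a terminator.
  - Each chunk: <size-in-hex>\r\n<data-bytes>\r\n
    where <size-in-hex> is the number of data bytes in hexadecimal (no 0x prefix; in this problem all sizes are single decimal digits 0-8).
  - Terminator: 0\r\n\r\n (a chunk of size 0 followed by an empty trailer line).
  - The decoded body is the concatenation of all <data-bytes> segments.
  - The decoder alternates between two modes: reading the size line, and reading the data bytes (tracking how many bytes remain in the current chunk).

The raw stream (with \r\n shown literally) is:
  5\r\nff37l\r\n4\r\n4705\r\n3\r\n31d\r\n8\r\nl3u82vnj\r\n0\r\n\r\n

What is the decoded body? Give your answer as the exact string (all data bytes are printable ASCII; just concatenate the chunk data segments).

Answer: ff37l470531dl3u82vnj

Derivation:
Chunk 1: stream[0..1]='5' size=0x5=5, data at stream[3..8]='ff37l' -> body[0..5], body so far='ff37l'
Chunk 2: stream[10..11]='4' size=0x4=4, data at stream[13..17]='4705' -> body[5..9], body so far='ff37l4705'
Chunk 3: stream[19..20]='3' size=0x3=3, data at stream[22..25]='31d' -> body[9..12], body so far='ff37l470531d'
Chunk 4: stream[27..28]='8' size=0x8=8, data at stream[30..38]='l3u82vnj' -> body[12..20], body so far='ff37l470531dl3u82vnj'
Chunk 5: stream[40..41]='0' size=0 (terminator). Final body='ff37l470531dl3u82vnj' (20 bytes)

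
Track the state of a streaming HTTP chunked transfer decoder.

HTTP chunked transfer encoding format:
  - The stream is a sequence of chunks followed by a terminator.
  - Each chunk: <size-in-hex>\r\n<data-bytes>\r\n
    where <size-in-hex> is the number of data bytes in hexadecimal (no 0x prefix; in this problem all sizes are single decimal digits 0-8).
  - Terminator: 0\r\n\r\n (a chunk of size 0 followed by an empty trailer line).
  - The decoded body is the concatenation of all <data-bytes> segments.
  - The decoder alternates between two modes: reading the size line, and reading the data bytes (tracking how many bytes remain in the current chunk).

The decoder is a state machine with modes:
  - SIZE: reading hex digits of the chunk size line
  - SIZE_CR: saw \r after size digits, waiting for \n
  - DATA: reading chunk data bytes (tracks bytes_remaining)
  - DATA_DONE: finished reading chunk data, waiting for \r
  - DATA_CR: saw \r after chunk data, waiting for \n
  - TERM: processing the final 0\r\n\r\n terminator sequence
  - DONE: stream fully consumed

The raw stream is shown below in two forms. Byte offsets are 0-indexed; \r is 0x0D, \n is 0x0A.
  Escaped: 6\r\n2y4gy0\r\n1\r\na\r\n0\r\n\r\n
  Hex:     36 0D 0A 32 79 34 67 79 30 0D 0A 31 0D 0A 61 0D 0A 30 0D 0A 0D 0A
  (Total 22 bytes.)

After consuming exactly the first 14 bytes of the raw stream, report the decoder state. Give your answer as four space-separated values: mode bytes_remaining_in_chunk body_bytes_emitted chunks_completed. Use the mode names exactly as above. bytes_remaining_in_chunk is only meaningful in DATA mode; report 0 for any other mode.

Byte 0 = '6': mode=SIZE remaining=0 emitted=0 chunks_done=0
Byte 1 = 0x0D: mode=SIZE_CR remaining=0 emitted=0 chunks_done=0
Byte 2 = 0x0A: mode=DATA remaining=6 emitted=0 chunks_done=0
Byte 3 = '2': mode=DATA remaining=5 emitted=1 chunks_done=0
Byte 4 = 'y': mode=DATA remaining=4 emitted=2 chunks_done=0
Byte 5 = '4': mode=DATA remaining=3 emitted=3 chunks_done=0
Byte 6 = 'g': mode=DATA remaining=2 emitted=4 chunks_done=0
Byte 7 = 'y': mode=DATA remaining=1 emitted=5 chunks_done=0
Byte 8 = '0': mode=DATA_DONE remaining=0 emitted=6 chunks_done=0
Byte 9 = 0x0D: mode=DATA_CR remaining=0 emitted=6 chunks_done=0
Byte 10 = 0x0A: mode=SIZE remaining=0 emitted=6 chunks_done=1
Byte 11 = '1': mode=SIZE remaining=0 emitted=6 chunks_done=1
Byte 12 = 0x0D: mode=SIZE_CR remaining=0 emitted=6 chunks_done=1
Byte 13 = 0x0A: mode=DATA remaining=1 emitted=6 chunks_done=1

Answer: DATA 1 6 1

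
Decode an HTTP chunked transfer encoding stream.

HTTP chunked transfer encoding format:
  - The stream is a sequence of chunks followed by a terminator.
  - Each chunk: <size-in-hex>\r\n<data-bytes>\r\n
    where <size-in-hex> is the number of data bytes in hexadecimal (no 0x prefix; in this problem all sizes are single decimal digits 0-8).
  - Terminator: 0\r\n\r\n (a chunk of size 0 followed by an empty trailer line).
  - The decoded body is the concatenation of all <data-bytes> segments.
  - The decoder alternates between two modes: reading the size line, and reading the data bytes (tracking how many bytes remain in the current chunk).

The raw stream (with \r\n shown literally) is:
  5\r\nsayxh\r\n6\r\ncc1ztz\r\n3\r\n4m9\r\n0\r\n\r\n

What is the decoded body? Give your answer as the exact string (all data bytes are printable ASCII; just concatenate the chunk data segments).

Answer: sayxhcc1ztz4m9

Derivation:
Chunk 1: stream[0..1]='5' size=0x5=5, data at stream[3..8]='sayxh' -> body[0..5], body so far='sayxh'
Chunk 2: stream[10..11]='6' size=0x6=6, data at stream[13..19]='cc1ztz' -> body[5..11], body so far='sayxhcc1ztz'
Chunk 3: stream[21..22]='3' size=0x3=3, data at stream[24..27]='4m9' -> body[11..14], body so far='sayxhcc1ztz4m9'
Chunk 4: stream[29..30]='0' size=0 (terminator). Final body='sayxhcc1ztz4m9' (14 bytes)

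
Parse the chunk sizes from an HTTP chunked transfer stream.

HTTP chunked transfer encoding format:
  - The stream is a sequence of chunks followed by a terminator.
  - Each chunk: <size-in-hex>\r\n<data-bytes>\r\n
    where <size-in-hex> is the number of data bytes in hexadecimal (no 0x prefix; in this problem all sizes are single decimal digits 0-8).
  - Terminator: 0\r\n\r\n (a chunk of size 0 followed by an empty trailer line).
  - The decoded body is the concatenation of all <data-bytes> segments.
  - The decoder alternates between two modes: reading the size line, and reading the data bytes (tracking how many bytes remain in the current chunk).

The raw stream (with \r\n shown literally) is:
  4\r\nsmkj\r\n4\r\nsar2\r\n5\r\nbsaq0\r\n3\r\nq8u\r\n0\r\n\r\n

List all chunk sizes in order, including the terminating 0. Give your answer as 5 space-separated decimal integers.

Answer: 4 4 5 3 0

Derivation:
Chunk 1: stream[0..1]='4' size=0x4=4, data at stream[3..7]='smkj' -> body[0..4], body so far='smkj'
Chunk 2: stream[9..10]='4' size=0x4=4, data at stream[12..16]='sar2' -> body[4..8], body so far='smkjsar2'
Chunk 3: stream[18..19]='5' size=0x5=5, data at stream[21..26]='bsaq0' -> body[8..13], body so far='smkjsar2bsaq0'
Chunk 4: stream[28..29]='3' size=0x3=3, data at stream[31..34]='q8u' -> body[13..16], body so far='smkjsar2bsaq0q8u'
Chunk 5: stream[36..37]='0' size=0 (terminator). Final body='smkjsar2bsaq0q8u' (16 bytes)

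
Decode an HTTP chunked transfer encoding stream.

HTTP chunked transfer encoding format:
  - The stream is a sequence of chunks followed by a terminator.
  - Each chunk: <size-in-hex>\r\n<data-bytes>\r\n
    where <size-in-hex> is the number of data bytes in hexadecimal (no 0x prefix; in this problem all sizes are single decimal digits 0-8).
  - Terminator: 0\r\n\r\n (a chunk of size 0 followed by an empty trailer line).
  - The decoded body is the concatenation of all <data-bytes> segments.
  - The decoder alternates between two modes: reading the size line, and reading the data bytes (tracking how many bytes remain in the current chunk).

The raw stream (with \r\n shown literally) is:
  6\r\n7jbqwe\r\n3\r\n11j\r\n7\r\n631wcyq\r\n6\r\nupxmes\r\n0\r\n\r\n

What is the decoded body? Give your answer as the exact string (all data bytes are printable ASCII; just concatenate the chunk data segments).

Answer: 7jbqwe11j631wcyqupxmes

Derivation:
Chunk 1: stream[0..1]='6' size=0x6=6, data at stream[3..9]='7jbqwe' -> body[0..6], body so far='7jbqwe'
Chunk 2: stream[11..12]='3' size=0x3=3, data at stream[14..17]='11j' -> body[6..9], body so far='7jbqwe11j'
Chunk 3: stream[19..20]='7' size=0x7=7, data at stream[22..29]='631wcyq' -> body[9..16], body so far='7jbqwe11j631wcyq'
Chunk 4: stream[31..32]='6' size=0x6=6, data at stream[34..40]='upxmes' -> body[16..22], body so far='7jbqwe11j631wcyqupxmes'
Chunk 5: stream[42..43]='0' size=0 (terminator). Final body='7jbqwe11j631wcyqupxmes' (22 bytes)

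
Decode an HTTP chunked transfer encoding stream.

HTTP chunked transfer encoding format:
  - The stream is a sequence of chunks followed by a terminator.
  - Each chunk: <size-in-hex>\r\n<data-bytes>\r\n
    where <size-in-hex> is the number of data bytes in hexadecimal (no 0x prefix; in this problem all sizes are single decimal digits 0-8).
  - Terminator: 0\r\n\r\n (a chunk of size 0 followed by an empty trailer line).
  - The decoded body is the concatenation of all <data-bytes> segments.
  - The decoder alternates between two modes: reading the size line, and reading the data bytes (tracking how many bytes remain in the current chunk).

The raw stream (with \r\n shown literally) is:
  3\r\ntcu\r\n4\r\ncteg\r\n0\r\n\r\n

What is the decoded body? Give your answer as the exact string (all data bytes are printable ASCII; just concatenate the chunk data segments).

Answer: tcucteg

Derivation:
Chunk 1: stream[0..1]='3' size=0x3=3, data at stream[3..6]='tcu' -> body[0..3], body so far='tcu'
Chunk 2: stream[8..9]='4' size=0x4=4, data at stream[11..15]='cteg' -> body[3..7], body so far='tcucteg'
Chunk 3: stream[17..18]='0' size=0 (terminator). Final body='tcucteg' (7 bytes)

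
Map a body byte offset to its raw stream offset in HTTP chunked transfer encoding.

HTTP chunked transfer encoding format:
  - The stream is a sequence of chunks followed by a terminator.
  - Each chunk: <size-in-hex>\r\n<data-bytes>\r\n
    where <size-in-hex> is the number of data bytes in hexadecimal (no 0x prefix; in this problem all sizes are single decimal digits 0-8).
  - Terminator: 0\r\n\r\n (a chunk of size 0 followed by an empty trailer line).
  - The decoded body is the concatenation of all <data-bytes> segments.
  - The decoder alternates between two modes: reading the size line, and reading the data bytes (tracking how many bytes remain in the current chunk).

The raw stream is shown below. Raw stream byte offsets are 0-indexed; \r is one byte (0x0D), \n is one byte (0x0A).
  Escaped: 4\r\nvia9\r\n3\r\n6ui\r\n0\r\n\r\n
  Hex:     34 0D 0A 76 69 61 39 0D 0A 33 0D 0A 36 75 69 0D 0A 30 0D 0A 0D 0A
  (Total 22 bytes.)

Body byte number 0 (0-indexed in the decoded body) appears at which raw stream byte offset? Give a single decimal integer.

Answer: 3

Derivation:
Chunk 1: stream[0..1]='4' size=0x4=4, data at stream[3..7]='via9' -> body[0..4], body so far='via9'
Chunk 2: stream[9..10]='3' size=0x3=3, data at stream[12..15]='6ui' -> body[4..7], body so far='via96ui'
Chunk 3: stream[17..18]='0' size=0 (terminator). Final body='via96ui' (7 bytes)
Body byte 0 at stream offset 3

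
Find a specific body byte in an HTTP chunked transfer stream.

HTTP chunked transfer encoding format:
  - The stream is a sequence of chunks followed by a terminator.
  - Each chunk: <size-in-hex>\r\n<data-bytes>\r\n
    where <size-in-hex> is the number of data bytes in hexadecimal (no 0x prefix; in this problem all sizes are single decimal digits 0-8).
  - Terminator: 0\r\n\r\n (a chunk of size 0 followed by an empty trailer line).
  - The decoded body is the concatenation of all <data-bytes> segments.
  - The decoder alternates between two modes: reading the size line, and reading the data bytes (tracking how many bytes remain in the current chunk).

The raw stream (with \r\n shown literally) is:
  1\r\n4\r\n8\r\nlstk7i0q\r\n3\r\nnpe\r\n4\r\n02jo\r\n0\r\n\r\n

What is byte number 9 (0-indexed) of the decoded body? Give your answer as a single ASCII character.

Chunk 1: stream[0..1]='1' size=0x1=1, data at stream[3..4]='4' -> body[0..1], body so far='4'
Chunk 2: stream[6..7]='8' size=0x8=8, data at stream[9..17]='lstk7i0q' -> body[1..9], body so far='4lstk7i0q'
Chunk 3: stream[19..20]='3' size=0x3=3, data at stream[22..25]='npe' -> body[9..12], body so far='4lstk7i0qnpe'
Chunk 4: stream[27..28]='4' size=0x4=4, data at stream[30..34]='02jo' -> body[12..16], body so far='4lstk7i0qnpe02jo'
Chunk 5: stream[36..37]='0' size=0 (terminator). Final body='4lstk7i0qnpe02jo' (16 bytes)
Body byte 9 = 'n'

Answer: n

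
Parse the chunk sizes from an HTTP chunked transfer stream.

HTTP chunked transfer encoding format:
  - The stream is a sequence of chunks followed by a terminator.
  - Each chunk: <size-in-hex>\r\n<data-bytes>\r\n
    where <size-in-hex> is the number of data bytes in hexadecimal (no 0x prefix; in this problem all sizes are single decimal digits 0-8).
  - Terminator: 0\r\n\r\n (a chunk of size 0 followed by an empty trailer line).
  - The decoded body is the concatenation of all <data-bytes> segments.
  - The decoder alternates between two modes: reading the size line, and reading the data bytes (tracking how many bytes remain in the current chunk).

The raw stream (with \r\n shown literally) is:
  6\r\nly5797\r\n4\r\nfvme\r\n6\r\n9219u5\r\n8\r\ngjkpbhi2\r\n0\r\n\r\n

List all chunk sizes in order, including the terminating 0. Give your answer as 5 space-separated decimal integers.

Answer: 6 4 6 8 0

Derivation:
Chunk 1: stream[0..1]='6' size=0x6=6, data at stream[3..9]='ly5797' -> body[0..6], body so far='ly5797'
Chunk 2: stream[11..12]='4' size=0x4=4, data at stream[14..18]='fvme' -> body[6..10], body so far='ly5797fvme'
Chunk 3: stream[20..21]='6' size=0x6=6, data at stream[23..29]='9219u5' -> body[10..16], body so far='ly5797fvme9219u5'
Chunk 4: stream[31..32]='8' size=0x8=8, data at stream[34..42]='gjkpbhi2' -> body[16..24], body so far='ly5797fvme9219u5gjkpbhi2'
Chunk 5: stream[44..45]='0' size=0 (terminator). Final body='ly5797fvme9219u5gjkpbhi2' (24 bytes)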